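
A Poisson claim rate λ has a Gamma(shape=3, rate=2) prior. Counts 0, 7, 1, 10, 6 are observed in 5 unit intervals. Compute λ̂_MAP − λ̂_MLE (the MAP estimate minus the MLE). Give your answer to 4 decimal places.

MAP − MLE = -1.0857

Σxᵢ = 24. Posterior is Gamma(27, 7); MAP = (27−1)/7 = 26/7 ≈ 3.71429.
MLE = x̄ = 24/5 ≈ 4.80000.
Difference = 26/7 − 24/5 = -38/35 ≈ -1.0857.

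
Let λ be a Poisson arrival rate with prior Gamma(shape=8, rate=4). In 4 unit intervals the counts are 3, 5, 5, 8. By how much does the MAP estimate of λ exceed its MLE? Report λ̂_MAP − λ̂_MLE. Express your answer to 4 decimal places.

MAP − MLE = -1.7500

Σxᵢ = 21. Posterior is Gamma(29, 8); MAP = (29−1)/8 = 28/8 ≈ 3.50000.
MLE = x̄ = 21/4 ≈ 5.25000.
Difference = 28/8 − 21/4 = -7/4 ≈ -1.7500.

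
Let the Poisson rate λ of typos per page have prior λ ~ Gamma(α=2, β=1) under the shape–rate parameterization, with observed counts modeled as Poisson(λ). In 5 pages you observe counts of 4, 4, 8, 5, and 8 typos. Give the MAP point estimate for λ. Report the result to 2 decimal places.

λ̂_MAP = 5.00

Σxᵢ = 4+4+8+5+8 = 29, with n = 5.
Posterior ∝ λe^(−1λ) · λ^29e^(−5λ) = λ^30e^(−6λ), i.e. Gamma(shape=31, rate=6).
The mode of a Gamma(a, b) with a ≥ 1 (shape–rate) is (a−1)/b = 30/6 ≈ 5.00.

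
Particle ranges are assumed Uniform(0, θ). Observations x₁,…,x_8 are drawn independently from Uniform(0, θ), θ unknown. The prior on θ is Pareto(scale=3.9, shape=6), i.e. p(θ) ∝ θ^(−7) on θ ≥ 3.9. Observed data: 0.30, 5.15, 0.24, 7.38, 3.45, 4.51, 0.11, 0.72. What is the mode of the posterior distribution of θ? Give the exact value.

θ̂_MAP = 7.38

The Uniform(0, θ) likelihood is θ^(−n) for θ ≥ max(xᵢ), zero otherwise. Here max(xᵢ) = 7.38.
Posterior ∝ θ^(−7) · θ^(−8) = θ^(−15) on θ ≥ max(3.9, 7.38) = 7.38.
This density is strictly decreasing in θ, so the posterior mode lies at the lower boundary of the support.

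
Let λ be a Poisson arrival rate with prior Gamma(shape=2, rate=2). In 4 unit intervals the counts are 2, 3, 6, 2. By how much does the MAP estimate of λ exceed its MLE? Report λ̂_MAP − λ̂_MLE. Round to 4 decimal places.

MAP − MLE = -0.9167

Σxᵢ = 13. Posterior is Gamma(15, 6); MAP = (15−1)/6 = 14/6 ≈ 2.33333.
MLE = x̄ = 13/4 ≈ 3.25000.
Difference = 14/6 − 13/4 = -11/12 ≈ -0.9167.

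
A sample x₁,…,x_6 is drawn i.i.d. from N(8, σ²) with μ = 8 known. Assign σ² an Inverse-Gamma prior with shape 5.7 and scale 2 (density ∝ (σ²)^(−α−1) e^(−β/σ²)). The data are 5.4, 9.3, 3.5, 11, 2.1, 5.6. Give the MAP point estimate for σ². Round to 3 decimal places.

Sum of squared deviations about the known mean: SS = (5.4−8)² + (9.3−8)² + (3.5−8)² + (11−8)² + (2.1−8)² + (5.6−8)² = 78.27.
The Normal likelihood contributes (σ²)^(−n/2) exp(−SS/(2σ²)), so the posterior is Inverse-Gamma(α + n/2, β + SS/2) = Inverse-Gamma(8.7, 41.135).
The mode of Inverse-Gamma(a, b) is b/(a+1) = 41.135/9.7 ≈ 4.241.

σ̂²_MAP = 4.241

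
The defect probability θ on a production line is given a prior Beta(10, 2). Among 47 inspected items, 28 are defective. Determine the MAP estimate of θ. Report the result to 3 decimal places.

θ̂_MAP = 0.649

Prior: Beta(10, 2).
Data: 28 successes in 47 trials. The binomial likelihood contributes θ^28(1−θ)^19, so the posterior is Beta(10+28, 2+19) = Beta(38, 21).
For Beta(a, b) with a, b > 1 the mode is (a−1)/(a+b−2) = 37/57 ≈ 0.649.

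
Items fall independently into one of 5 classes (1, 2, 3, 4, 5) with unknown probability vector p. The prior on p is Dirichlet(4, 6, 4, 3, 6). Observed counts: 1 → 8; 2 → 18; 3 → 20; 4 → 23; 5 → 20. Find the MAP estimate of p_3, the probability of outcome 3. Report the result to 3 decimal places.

MAP estimate: 0.215

The posterior is Dirichlet(αᵢ + nᵢ) = Dirichlet(12, 24, 24, 26, 26).
For a Dirichlet(a₁,…,a_K) with all aᵢ > 1, the mode has j-th component (aⱼ − 1)/(Σaᵢ − K).
Here Σaᵢ = 112 and K = 5, so p_3 = (24 − 1)/(112 − 5) = 23/107 ≈ 0.215.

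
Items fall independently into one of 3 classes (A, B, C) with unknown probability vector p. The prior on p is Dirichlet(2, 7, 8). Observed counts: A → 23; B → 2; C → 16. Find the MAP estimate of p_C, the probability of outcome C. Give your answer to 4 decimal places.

MAP estimate of p_C = 0.4182

The posterior is Dirichlet(αᵢ + nᵢ) = Dirichlet(25, 9, 24).
For a Dirichlet(a₁,…,a_K) with all aᵢ > 1, the mode has j-th component (aⱼ − 1)/(Σaᵢ − K).
Here Σaᵢ = 58 and K = 3, so p_C = (24 − 1)/(58 − 3) = 23/55 ≈ 0.4182.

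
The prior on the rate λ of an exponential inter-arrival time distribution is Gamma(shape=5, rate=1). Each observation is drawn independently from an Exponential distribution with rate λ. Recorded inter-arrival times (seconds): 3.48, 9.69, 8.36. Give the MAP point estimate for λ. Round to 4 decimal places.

λ̂_MAP = 0.3107

The Exponential(rate=λ) likelihood is ∝ λ^n e^(−λΣtᵢ). Here n = 3 and Σtᵢ = 3.48 + 9.69 + 8.36 = 21.53.
Posterior ∝ λ^4e^(−1λ) · λ^3e^(−21.53λ) = λ^7e^(−22.53λ), i.e. Gamma(8, 22.53).
Mode = (a−1)/b = 7/22.53 ≈ 0.3107.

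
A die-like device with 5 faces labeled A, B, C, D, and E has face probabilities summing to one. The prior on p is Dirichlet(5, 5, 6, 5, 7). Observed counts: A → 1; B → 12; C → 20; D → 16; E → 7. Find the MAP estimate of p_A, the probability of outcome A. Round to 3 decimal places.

MAP estimate of p_A = 0.063

The posterior is Dirichlet(αᵢ + nᵢ) = Dirichlet(6, 17, 26, 21, 14).
For a Dirichlet(a₁,…,a_K) with all aᵢ > 1, the mode has j-th component (aⱼ − 1)/(Σaᵢ − K).
Here Σaᵢ = 84 and K = 5, so p_A = (6 − 1)/(84 − 5) = 5/79 ≈ 0.063.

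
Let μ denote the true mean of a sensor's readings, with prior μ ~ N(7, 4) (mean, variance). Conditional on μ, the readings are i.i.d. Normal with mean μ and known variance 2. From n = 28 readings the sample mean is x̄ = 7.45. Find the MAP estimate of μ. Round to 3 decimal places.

n = 28, x̄ = 7.45.
For a Normal prior and Normal likelihood with known variance, the posterior is Normal; its mode equals its mean, the precision-weighted average.
Prior precision 1/σ₀² = 1/4 = 0.25; data precision n/σ² = 28/2 = 14.
μ̂ = (0.25·7 + 14·7.45) / (0.25 + 14) = 106.05/14.25 = 707/95 ≈ 7.442.

μ̂_MAP = 7.442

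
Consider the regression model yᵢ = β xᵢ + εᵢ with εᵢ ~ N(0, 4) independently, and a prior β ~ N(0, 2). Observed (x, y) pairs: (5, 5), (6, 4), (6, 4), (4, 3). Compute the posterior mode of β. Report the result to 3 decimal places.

log p(β | y) = −Σ(yᵢ − βxᵢ)²/(2·4) − β²/(2·2) + const.
Setting the derivative to zero: Σxᵢ(yᵢ − βxᵢ)/4 − β/2 = 0, so β = Σxᵢyᵢ / (Σxᵢ² + σ²/τ²).
Σxᵢyᵢ = 5·5 + 6·4 + 6·4 + 4·3 = 85; Σxᵢ² = 113; σ²/τ² = 2.
β̂_MAP = 85 / (113 + 2) = 85/115 ≈ 0.739.

β̂_MAP = 0.739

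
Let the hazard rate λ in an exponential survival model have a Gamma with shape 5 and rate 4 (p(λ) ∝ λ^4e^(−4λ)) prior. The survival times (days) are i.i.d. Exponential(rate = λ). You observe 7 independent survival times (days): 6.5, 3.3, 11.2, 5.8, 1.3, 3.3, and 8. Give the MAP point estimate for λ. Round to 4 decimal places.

λ̂_MAP = 0.2535

The Exponential(rate=λ) likelihood is ∝ λ^n e^(−λΣtᵢ). Here n = 7 and Σtᵢ = 6.5 + 3.3 + 11.2 + 5.8 + 1.3 + 3.3 + 8 = 39.4.
Posterior ∝ λ^4e^(−4λ) · λ^7e^(−39.4λ) = λ^11e^(−43.4λ), i.e. Gamma(12, 43.4).
Mode = (a−1)/b = 11/43.4 ≈ 0.2535.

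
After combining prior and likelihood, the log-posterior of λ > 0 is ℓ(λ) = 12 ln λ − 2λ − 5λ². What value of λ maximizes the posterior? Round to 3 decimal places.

ℓ'(λ) = 12/λ − 2 − 10λ. Setting this to zero and multiplying by λ: 10λ² + 2λ − 12 = 0.
λ = (−2 + √(2² + 4·10·12)) / (2·10) = (−2 + √484) / 20 = (−2 + 22)/20 = 1.
ℓ''(λ) = −12/λ² − 10 < 0, confirming a maximum.

λ̂_MAP = 1.000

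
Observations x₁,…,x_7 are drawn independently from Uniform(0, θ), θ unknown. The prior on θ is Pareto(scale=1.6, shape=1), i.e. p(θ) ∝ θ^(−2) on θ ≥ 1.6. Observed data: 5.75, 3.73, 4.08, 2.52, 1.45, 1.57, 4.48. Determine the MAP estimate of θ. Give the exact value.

The Uniform(0, θ) likelihood is θ^(−n) for θ ≥ max(xᵢ), zero otherwise. Here max(xᵢ) = 5.75.
Posterior ∝ θ^(−2) · θ^(−7) = θ^(−9) on θ ≥ max(1.6, 5.75) = 5.75.
This density is strictly decreasing in θ, so the posterior mode lies at the lower boundary of the support.

θ̂_MAP = 5.75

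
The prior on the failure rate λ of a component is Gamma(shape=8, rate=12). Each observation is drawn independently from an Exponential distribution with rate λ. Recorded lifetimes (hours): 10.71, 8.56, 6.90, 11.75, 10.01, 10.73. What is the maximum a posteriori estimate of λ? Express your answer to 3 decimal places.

λ̂_MAP = 0.184

The Exponential(rate=λ) likelihood is ∝ λ^n e^(−λΣtᵢ). Here n = 6 and Σtᵢ = 10.71 + 8.56 + 6.90 + 11.75 + 10.01 + 10.73 = 58.66.
Posterior ∝ λ^7e^(−12λ) · λ^6e^(−58.66λ) = λ^13e^(−70.66λ), i.e. Gamma(14, 70.66).
Mode = (a−1)/b = 13/70.66 ≈ 0.184.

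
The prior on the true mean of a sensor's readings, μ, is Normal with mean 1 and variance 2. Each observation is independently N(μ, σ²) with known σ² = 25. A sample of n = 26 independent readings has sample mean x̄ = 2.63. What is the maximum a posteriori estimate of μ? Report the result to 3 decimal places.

n = 26, x̄ = 2.63.
For a Normal prior and Normal likelihood with known variance, the posterior is Normal; its mode equals its mean, the precision-weighted average.
Prior precision 1/σ₀² = 1/2 = 0.5; data precision n/σ² = 26/25 = 1.04.
μ̂ = (0.5·1 + 1.04·2.63) / (0.5 + 1.04) = 3.2352/1.54 = 4044/1925 ≈ 2.101.

μ̂_MAP = 2.101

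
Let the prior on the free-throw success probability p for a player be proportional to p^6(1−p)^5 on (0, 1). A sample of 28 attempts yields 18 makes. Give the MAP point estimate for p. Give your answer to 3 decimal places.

The prior density ∝ p^6(1−p)^5 is the kernel of Beta(7, 6).
Data: 18 successes in 28 trials. The binomial likelihood contributes p^18(1−p)^10, so the posterior is Beta(7+18, 6+10) = Beta(25, 16).
For Beta(a, b) with a, b > 1 the mode is (a−1)/(a+b−2) = 24/39 ≈ 0.615.

p̂_MAP = 0.615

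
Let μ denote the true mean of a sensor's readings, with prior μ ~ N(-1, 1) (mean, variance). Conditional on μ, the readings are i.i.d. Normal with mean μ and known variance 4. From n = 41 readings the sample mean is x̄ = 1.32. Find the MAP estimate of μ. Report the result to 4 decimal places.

μ̂_MAP = 1.1138

n = 41, x̄ = 1.32.
For a Normal prior and Normal likelihood with known variance, the posterior is Normal; its mode equals its mean, the precision-weighted average.
Prior precision 1/σ₀² = 1/1 = 1; data precision n/σ² = 41/4 = 10.25.
μ̂ = (1·(-1) + 10.25·1.32) / (1 + 10.25) = 12.53/11.25 = 1253/1125 ≈ 1.1138.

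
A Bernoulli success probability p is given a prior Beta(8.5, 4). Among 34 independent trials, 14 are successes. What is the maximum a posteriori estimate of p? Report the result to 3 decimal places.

p̂_MAP = 0.483

Prior: Beta(8.5, 4).
Data: 14 successes in 34 trials. The binomial likelihood contributes p^14(1−p)^20, so the posterior is Beta(8.5+14, 4+20) = Beta(22.5, 24).
For Beta(a, b) with a, b > 1 the mode is (a−1)/(a+b−2) = 21.5/44.5 ≈ 0.483.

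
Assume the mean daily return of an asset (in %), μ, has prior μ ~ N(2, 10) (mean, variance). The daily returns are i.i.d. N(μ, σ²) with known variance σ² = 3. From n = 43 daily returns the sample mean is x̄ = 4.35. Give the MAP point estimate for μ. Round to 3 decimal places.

μ̂_MAP = 4.334

n = 43, x̄ = 4.35.
For a Normal prior and Normal likelihood with known variance, the posterior is Normal; its mode equals its mean, the precision-weighted average.
Prior precision 1/σ₀² = 1/10 = 0.1; data precision n/σ² = 43/3.
μ̂ = (0.1·2 + (43/3)·4.35) / (0.1 + 43/3) = 62.55/(433/30) = 3753/866 ≈ 4.334.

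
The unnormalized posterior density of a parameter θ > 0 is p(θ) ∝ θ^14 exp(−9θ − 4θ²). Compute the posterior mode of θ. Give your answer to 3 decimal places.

ℓ'(θ) = 14/θ − 9 − 8θ. Setting this to zero and multiplying by θ: 8θ² + 9θ − 14 = 0.
θ = (−9 + √(9² + 4·8·14)) / (2·8) = (−9 + √529) / 16 = (−9 + 23)/16 = 7/8.
ℓ''(θ) = −14/θ² − 8 < 0, confirming a maximum.

θ̂_MAP = 0.875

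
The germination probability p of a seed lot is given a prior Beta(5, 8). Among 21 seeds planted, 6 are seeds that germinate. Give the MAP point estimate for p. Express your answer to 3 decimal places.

Prior: Beta(5, 8).
Data: 6 successes in 21 trials. The binomial likelihood contributes p^6(1−p)^15, so the posterior is Beta(5+6, 8+15) = Beta(11, 23).
For Beta(a, b) with a, b > 1 the mode is (a−1)/(a+b−2) = 10/32 ≈ 0.313.

p̂_MAP = 0.313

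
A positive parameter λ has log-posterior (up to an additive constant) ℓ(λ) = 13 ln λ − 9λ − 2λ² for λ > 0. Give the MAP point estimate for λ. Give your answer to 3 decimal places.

λ̂_MAP = 1.000

ℓ'(λ) = 13/λ − 9 − 4λ. Setting this to zero and multiplying by λ: 4λ² + 9λ − 13 = 0.
λ = (−9 + √(9² + 4·4·13)) / (2·4) = (−9 + √289) / 8 = (−9 + 17)/8 = 1.
ℓ''(λ) = −13/λ² − 4 < 0, confirming a maximum.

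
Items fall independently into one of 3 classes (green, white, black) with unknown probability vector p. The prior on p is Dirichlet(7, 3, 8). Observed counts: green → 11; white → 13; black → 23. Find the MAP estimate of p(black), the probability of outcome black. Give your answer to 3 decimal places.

The posterior is Dirichlet(αᵢ + nᵢ) = Dirichlet(18, 16, 31).
For a Dirichlet(a₁,…,a_K) with all aᵢ > 1, the mode has j-th component (aⱼ − 1)/(Σaᵢ − K).
Here Σaᵢ = 65 and K = 3, so p(black) = (31 − 1)/(65 − 3) = 30/62 ≈ 0.484.

MAP estimate of p(black) = 0.484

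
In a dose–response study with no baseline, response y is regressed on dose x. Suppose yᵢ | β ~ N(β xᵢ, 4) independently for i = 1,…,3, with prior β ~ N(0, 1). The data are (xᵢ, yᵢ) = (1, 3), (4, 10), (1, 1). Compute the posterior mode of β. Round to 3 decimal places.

β̂_MAP = 2.000

log p(β | y) = −Σ(yᵢ − βxᵢ)²/(2·4) − β²/(2·1) + const.
Setting the derivative to zero: Σxᵢ(yᵢ − βxᵢ)/4 − β/1 = 0, so β = Σxᵢyᵢ / (Σxᵢ² + σ²/τ²).
Σxᵢyᵢ = 1·3 + 4·10 + 1·1 = 44; Σxᵢ² = 18; σ²/τ² = 4.
β̂_MAP = 44 / (18 + 4) = 44/22 ≈ 2.000.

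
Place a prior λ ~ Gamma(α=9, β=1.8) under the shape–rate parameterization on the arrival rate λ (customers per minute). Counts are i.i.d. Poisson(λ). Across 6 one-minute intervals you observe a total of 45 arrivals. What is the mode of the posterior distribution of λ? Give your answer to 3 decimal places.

λ̂_MAP = 6.795

Σxᵢ = 45, n = 6.
Posterior ∝ λ^8e^(−1.8λ) · λ^45e^(−6λ) = λ^53e^(−7.8λ), i.e. Gamma(shape=54, rate=7.8).
The mode of a Gamma(a, b) with a ≥ 1 (shape–rate) is (a−1)/b = 53/7.8 ≈ 6.795.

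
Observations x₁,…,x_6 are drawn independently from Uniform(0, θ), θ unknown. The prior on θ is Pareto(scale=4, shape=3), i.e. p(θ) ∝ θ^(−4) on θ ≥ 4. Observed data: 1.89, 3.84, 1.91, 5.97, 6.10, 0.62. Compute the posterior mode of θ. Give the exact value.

The Uniform(0, θ) likelihood is θ^(−n) for θ ≥ max(xᵢ), zero otherwise. Here max(xᵢ) = 6.10.
Posterior ∝ θ^(−4) · θ^(−6) = θ^(−10) on θ ≥ max(4, 6.10) = 6.10.
This density is strictly decreasing in θ, so the posterior mode lies at the lower boundary of the support.

θ̂_MAP = 6.10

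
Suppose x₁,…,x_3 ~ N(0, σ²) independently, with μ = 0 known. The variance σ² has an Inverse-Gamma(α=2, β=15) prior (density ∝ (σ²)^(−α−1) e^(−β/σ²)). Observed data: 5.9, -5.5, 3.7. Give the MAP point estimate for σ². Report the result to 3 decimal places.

σ̂²_MAP = 12.083

Sum of squared deviations about the known mean: SS = (5.9−0)² + (-5.5−0)² + (3.7−0)² = 78.75.
The Normal likelihood contributes (σ²)^(−n/2) exp(−SS/(2σ²)), so the posterior is Inverse-Gamma(α + n/2, β + SS/2) = Inverse-Gamma(3.5, 54.375).
The mode of Inverse-Gamma(a, b) is b/(a+1) = 54.375/4.5 ≈ 12.083.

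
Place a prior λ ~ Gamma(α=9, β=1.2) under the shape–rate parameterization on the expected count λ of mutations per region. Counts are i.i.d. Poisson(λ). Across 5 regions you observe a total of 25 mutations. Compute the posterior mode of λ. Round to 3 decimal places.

λ̂_MAP = 5.323

Σxᵢ = 25, n = 5.
Posterior ∝ λ^8e^(−1.2λ) · λ^25e^(−5λ) = λ^33e^(−6.2λ), i.e. Gamma(shape=34, rate=6.2).
The mode of a Gamma(a, b) with a ≥ 1 (shape–rate) is (a−1)/b = 33/6.2 ≈ 5.323.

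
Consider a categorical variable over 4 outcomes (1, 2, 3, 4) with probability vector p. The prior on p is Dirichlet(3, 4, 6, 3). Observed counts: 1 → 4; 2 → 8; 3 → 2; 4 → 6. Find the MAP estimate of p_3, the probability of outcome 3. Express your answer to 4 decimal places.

The posterior is Dirichlet(αᵢ + nᵢ) = Dirichlet(7, 12, 8, 9).
For a Dirichlet(a₁,…,a_K) with all aᵢ > 1, the mode has j-th component (aⱼ − 1)/(Σaᵢ − K).
Here Σaᵢ = 36 and K = 4, so p_3 = (8 − 1)/(36 − 4) = 7/32 ≈ 0.2188.

MAP estimate: 0.2188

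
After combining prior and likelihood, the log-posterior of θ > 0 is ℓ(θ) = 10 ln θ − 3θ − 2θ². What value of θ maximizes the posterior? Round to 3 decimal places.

θ̂_MAP = 1.250

ℓ'(θ) = 10/θ − 3 − 4θ. Setting this to zero and multiplying by θ: 4θ² + 3θ − 10 = 0.
θ = (−3 + √(3² + 4·4·10)) / (2·4) = (−3 + √169) / 8 = (−3 + 13)/8 = 5/4.
ℓ''(θ) = −10/θ² − 4 < 0, confirming a maximum.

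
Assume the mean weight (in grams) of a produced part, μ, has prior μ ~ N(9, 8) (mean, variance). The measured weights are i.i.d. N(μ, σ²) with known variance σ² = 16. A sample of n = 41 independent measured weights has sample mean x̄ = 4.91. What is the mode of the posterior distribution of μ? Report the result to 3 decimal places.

μ̂_MAP = 5.100

n = 41, x̄ = 4.91.
For a Normal prior and Normal likelihood with known variance, the posterior is Normal; its mode equals its mean, the precision-weighted average.
Prior precision 1/σ₀² = 1/8 = 0.125; data precision n/σ² = 41/16 = 2.5625.
μ̂ = (0.125·9 + 2.5625·4.91) / (0.125 + 2.5625) = 13.706875/2.6875 = 21931/4300 ≈ 5.100.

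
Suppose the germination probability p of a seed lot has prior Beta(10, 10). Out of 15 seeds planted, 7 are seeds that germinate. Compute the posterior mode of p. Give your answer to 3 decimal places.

Prior: Beta(10, 10).
Data: 7 successes in 15 trials. The binomial likelihood contributes p^7(1−p)^8, so the posterior is Beta(10+7, 10+8) = Beta(17, 18).
For Beta(a, b) with a, b > 1 the mode is (a−1)/(a+b−2) = 16/33 ≈ 0.485.

p̂_MAP = 0.485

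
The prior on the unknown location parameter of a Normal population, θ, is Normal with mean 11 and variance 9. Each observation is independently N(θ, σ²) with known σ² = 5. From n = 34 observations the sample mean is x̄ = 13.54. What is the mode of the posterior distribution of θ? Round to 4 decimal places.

n = 34, x̄ = 13.54.
For a Normal prior and Normal likelihood with known variance, the posterior is Normal; its mode equals its mean, the precision-weighted average.
Prior precision 1/σ₀² = 1/9; data precision n/σ² = 34/5 = 6.8.
θ̂ = ((1/9)·11 + 6.8·13.54) / (1/9 + 6.8) = (104956/1125)/(311/45) = 104956/7775 ≈ 13.4992.

θ̂_MAP = 13.4992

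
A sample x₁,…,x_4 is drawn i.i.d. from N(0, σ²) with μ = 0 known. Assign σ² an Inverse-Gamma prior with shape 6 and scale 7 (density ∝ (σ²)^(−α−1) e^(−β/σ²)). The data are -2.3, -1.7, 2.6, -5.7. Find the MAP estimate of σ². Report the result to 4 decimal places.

σ̂²_MAP = 3.4128

Sum of squared deviations about the known mean: SS = (-2.3−0)² + (-1.7−0)² + (2.6−0)² + (-5.7−0)² = 47.43.
The Normal likelihood contributes (σ²)^(−n/2) exp(−SS/(2σ²)), so the posterior is Inverse-Gamma(α + n/2, β + SS/2) = Inverse-Gamma(8, 30.715).
The mode of Inverse-Gamma(a, b) is b/(a+1) = 30.715/9 ≈ 3.4128.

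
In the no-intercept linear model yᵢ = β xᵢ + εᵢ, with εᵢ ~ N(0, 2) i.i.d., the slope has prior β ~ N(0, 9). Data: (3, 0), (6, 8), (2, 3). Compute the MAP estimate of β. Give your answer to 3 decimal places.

log p(β | y) = −Σ(yᵢ − βxᵢ)²/(2·2) − β²/(2·9) + const.
Setting the derivative to zero: Σxᵢ(yᵢ − βxᵢ)/2 − β/9 = 0, so β = Σxᵢyᵢ / (Σxᵢ² + σ²/τ²).
Σxᵢyᵢ = 3·0 + 6·8 + 2·3 = 54; Σxᵢ² = 49; σ²/τ² = 2/9.
β̂_MAP = 54 / (49 + 2/9) = 54/(443/9) = 486/443 ≈ 1.097.

β̂_MAP = 1.097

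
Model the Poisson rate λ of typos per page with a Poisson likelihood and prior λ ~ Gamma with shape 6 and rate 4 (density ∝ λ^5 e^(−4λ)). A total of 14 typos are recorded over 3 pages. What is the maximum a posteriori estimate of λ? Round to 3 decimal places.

Σxᵢ = 14, n = 3.
Posterior ∝ λ^5e^(−4λ) · λ^14e^(−3λ) = λ^19e^(−7λ), i.e. Gamma(shape=20, rate=7).
The mode of a Gamma(a, b) with a ≥ 1 (shape–rate) is (a−1)/b = 19/7 ≈ 2.714.

λ̂_MAP = 2.714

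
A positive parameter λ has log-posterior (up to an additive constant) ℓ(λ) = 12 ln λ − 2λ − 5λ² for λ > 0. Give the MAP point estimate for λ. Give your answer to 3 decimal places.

ℓ'(λ) = 12/λ − 2 − 10λ. Setting this to zero and multiplying by λ: 10λ² + 2λ − 12 = 0.
λ = (−2 + √(2² + 4·10·12)) / (2·10) = (−2 + √484) / 20 = (−2 + 22)/20 = 1.
ℓ''(λ) = −12/λ² − 10 < 0, confirming a maximum.

λ̂_MAP = 1.000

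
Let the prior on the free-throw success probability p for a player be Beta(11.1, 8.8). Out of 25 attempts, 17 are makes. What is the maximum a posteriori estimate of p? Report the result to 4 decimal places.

p̂_MAP = 0.6317

Prior: Beta(11.1, 8.8).
Data: 17 successes in 25 trials. The binomial likelihood contributes p^17(1−p)^8, so the posterior is Beta(11.1+17, 8.8+8) = Beta(28.1, 16.8).
For Beta(a, b) with a, b > 1 the mode is (a−1)/(a+b−2) = 27.1/42.9 ≈ 0.6317.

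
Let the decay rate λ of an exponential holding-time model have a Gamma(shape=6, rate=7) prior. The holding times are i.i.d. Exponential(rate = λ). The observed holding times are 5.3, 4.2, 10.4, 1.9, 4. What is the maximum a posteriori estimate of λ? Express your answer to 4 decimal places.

The Exponential(rate=λ) likelihood is ∝ λ^n e^(−λΣtᵢ). Here n = 5 and Σtᵢ = 5.3 + 4.2 + 10.4 + 1.9 + 4 = 25.8.
Posterior ∝ λ^5e^(−7λ) · λ^5e^(−25.8λ) = λ^10e^(−32.8λ), i.e. Gamma(11, 32.8).
Mode = (a−1)/b = 10/32.8 ≈ 0.3049.

λ̂_MAP = 0.3049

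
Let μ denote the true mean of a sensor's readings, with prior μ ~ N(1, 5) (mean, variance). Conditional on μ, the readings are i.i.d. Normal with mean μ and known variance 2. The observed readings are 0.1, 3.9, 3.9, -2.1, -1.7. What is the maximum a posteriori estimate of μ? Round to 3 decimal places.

n = 5; x̄ = (0.1 + 3.9 + 3.9 + (-2.1) + (-1.7))/5 = 4.1/5 = 0.82.
For a Normal prior and Normal likelihood with known variance, the posterior is Normal; its mode equals its mean, the precision-weighted average.
Prior precision 1/σ₀² = 1/5 = 0.2; data precision n/σ² = 5/2 = 2.5.
μ̂ = (0.2·1 + 2.5·0.82) / (0.2 + 2.5) = 2.25/2.7 = 5/6 ≈ 0.833.

μ̂_MAP = 0.833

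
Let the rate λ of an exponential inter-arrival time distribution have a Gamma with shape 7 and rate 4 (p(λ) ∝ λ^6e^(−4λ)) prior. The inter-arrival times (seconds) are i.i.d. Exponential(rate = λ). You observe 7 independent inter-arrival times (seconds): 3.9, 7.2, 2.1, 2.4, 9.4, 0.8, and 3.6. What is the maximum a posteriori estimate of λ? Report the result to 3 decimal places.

λ̂_MAP = 0.389

The Exponential(rate=λ) likelihood is ∝ λ^n e^(−λΣtᵢ). Here n = 7 and Σtᵢ = 3.9 + 7.2 + 2.1 + 2.4 + 9.4 + 0.8 + 3.6 = 29.4.
Posterior ∝ λ^6e^(−4λ) · λ^7e^(−29.4λ) = λ^13e^(−33.4λ), i.e. Gamma(14, 33.4).
Mode = (a−1)/b = 13/33.4 ≈ 0.389.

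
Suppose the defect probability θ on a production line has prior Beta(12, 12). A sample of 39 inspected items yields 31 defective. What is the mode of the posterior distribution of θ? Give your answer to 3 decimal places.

Prior: Beta(12, 12).
Data: 31 successes in 39 trials. The binomial likelihood contributes θ^31(1−θ)^8, so the posterior is Beta(12+31, 12+8) = Beta(43, 20).
For Beta(a, b) with a, b > 1 the mode is (a−1)/(a+b−2) = 42/61 ≈ 0.689.

θ̂_MAP = 0.689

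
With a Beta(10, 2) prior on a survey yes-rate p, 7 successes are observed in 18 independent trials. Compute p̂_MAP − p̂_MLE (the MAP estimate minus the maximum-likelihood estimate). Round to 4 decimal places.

MAP − MLE = 0.1825

Posterior is Beta(17, 13); MAP = (17−1)/(30−2) = 16/28 ≈ 0.57143.
MLE ignores the prior: p̂_MLE = k/n = 7/18 ≈ 0.38889.
Difference = 16/28 − 7/18 = 23/126 ≈ 0.1825.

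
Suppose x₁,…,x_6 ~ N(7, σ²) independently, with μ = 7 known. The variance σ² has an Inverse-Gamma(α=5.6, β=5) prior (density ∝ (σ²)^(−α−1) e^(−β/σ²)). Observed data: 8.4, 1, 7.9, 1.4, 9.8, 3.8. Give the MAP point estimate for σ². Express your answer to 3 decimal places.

Sum of squared deviations about the known mean: SS = (8.4−7)² + (1−7)² + (7.9−7)² + (1.4−7)² + (9.8−7)² + (3.8−7)² = 88.21.
The Normal likelihood contributes (σ²)^(−n/2) exp(−SS/(2σ²)), so the posterior is Inverse-Gamma(α + n/2, β + SS/2) = Inverse-Gamma(8.6, 49.105).
The mode of Inverse-Gamma(a, b) is b/(a+1) = 49.105/9.6 ≈ 5.115.

σ̂²_MAP = 5.115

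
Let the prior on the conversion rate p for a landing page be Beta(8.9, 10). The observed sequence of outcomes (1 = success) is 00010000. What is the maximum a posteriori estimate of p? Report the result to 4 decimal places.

p̂_MAP = 0.3574

Prior: Beta(8.9, 10).
Data: 1 success in 8 trials (from the sequence). The binomial likelihood contributes p(1−p)^7, so the posterior is Beta(8.9+1, 10+7) = Beta(9.9, 17).
For Beta(a, b) with a, b > 1 the mode is (a−1)/(a+b−2) = 8.9/24.9 ≈ 0.3574.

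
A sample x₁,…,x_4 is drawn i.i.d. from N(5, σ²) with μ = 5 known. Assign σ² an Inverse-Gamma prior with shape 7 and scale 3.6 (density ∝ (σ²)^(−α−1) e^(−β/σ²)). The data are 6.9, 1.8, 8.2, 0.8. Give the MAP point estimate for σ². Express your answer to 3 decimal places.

Sum of squared deviations about the known mean: SS = (6.9−5)² + (1.8−5)² + (8.2−5)² + (0.8−5)² = 41.73.
The Normal likelihood contributes (σ²)^(−n/2) exp(−SS/(2σ²)), so the posterior is Inverse-Gamma(α + n/2, β + SS/2) = Inverse-Gamma(9, 24.465).
The mode of Inverse-Gamma(a, b) is b/(a+1) = 24.465/10 ≈ 2.447.

σ̂²_MAP = 2.447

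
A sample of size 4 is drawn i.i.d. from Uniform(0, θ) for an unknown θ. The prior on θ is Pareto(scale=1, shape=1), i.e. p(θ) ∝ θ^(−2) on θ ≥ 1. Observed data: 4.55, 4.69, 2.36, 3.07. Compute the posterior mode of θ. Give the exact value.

θ̂_MAP = 4.69

The Uniform(0, θ) likelihood is θ^(−n) for θ ≥ max(xᵢ), zero otherwise. Here max(xᵢ) = 4.69.
Posterior ∝ θ^(−2) · θ^(−4) = θ^(−6) on θ ≥ max(1, 4.69) = 4.69.
This density is strictly decreasing in θ, so the posterior mode lies at the lower boundary of the support.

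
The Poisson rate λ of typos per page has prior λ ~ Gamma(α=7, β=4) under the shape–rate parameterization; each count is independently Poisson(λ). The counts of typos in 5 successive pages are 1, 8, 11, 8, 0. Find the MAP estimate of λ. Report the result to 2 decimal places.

λ̂_MAP = 3.78

Σxᵢ = 1+8+11+8+0 = 28, with n = 5.
Posterior ∝ λ^6e^(−4λ) · λ^28e^(−5λ) = λ^34e^(−9λ), i.e. Gamma(shape=35, rate=9).
The mode of a Gamma(a, b) with a ≥ 1 (shape–rate) is (a−1)/b = 34/9 ≈ 3.78.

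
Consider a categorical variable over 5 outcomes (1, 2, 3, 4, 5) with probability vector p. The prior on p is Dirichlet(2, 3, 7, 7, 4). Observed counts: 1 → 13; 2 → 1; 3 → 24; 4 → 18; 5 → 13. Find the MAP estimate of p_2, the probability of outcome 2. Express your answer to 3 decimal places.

The posterior is Dirichlet(αᵢ + nᵢ) = Dirichlet(15, 4, 31, 25, 17).
For a Dirichlet(a₁,…,a_K) with all aᵢ > 1, the mode has j-th component (aⱼ − 1)/(Σaᵢ − K).
Here Σaᵢ = 92 and K = 5, so p_2 = (4 − 1)/(92 − 5) = 3/87 ≈ 0.034.

MAP estimate: 0.034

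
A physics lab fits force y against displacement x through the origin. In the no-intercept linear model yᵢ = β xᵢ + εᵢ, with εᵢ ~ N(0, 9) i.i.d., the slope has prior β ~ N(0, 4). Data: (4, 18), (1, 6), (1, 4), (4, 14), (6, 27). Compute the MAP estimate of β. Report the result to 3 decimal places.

log p(β | y) = −Σ(yᵢ − βxᵢ)²/(2·9) − β²/(2·4) + const.
Setting the derivative to zero: Σxᵢ(yᵢ − βxᵢ)/9 − β/4 = 0, so β = Σxᵢyᵢ / (Σxᵢ² + σ²/τ²).
Σxᵢyᵢ = 4·18 + 1·6 + 1·4 + 4·14 + 6·27 = 300; Σxᵢ² = 70; σ²/τ² = 2.25.
β̂_MAP = 300 / (70 + 2.25) = 300/72.25 ≈ 4.152.

β̂_MAP = 4.152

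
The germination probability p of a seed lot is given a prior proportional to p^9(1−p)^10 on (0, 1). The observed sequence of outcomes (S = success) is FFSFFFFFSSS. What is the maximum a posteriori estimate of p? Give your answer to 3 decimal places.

The prior density ∝ p^9(1−p)^10 is the kernel of Beta(10, 11).
Data: 4 successes in 11 trials (from the sequence). The binomial likelihood contributes p^4(1−p)^7, so the posterior is Beta(10+4, 11+7) = Beta(14, 18).
For Beta(a, b) with a, b > 1 the mode is (a−1)/(a+b−2) = 13/30 ≈ 0.433.

p̂_MAP = 0.433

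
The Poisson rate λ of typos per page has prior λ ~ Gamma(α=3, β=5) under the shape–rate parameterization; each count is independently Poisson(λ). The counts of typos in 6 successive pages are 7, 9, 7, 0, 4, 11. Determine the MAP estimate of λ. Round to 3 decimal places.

λ̂_MAP = 3.636

Σxᵢ = 7+9+7+0+4+11 = 38, with n = 6.
Posterior ∝ λ^2e^(−5λ) · λ^38e^(−6λ) = λ^40e^(−11λ), i.e. Gamma(shape=41, rate=11).
The mode of a Gamma(a, b) with a ≥ 1 (shape–rate) is (a−1)/b = 40/11 ≈ 3.636.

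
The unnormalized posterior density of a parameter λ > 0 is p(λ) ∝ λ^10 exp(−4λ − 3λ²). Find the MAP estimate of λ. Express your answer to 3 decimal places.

λ̂_MAP = 1.000

ℓ'(λ) = 10/λ − 4 − 6λ. Setting this to zero and multiplying by λ: 6λ² + 4λ − 10 = 0.
λ = (−4 + √(4² + 4·6·10)) / (2·6) = (−4 + √256) / 12 = (−4 + 16)/12 = 1.
ℓ''(λ) = −10/λ² − 6 < 0, confirming a maximum.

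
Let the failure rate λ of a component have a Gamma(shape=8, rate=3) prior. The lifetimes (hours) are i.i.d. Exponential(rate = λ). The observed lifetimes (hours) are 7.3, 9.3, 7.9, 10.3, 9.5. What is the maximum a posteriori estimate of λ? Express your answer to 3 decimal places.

The Exponential(rate=λ) likelihood is ∝ λ^n e^(−λΣtᵢ). Here n = 5 and Σtᵢ = 7.3 + 9.3 + 7.9 + 10.3 + 9.5 = 44.3.
Posterior ∝ λ^7e^(−3λ) · λ^5e^(−44.3λ) = λ^12e^(−47.3λ), i.e. Gamma(13, 47.3).
Mode = (a−1)/b = 12/47.3 ≈ 0.254.

λ̂_MAP = 0.254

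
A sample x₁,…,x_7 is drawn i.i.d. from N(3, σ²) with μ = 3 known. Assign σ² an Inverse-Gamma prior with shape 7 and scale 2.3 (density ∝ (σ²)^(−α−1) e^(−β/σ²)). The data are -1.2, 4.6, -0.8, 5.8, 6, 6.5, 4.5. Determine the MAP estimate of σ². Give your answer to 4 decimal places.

Sum of squared deviations about the known mean: SS = (-1.2−3)² + (4.6−3)² + (-0.8−3)² + (5.8−3)² + (6−3)² + (6.5−3)² + (4.5−3)² = 65.98.
The Normal likelihood contributes (σ²)^(−n/2) exp(−SS/(2σ²)), so the posterior is Inverse-Gamma(α + n/2, β + SS/2) = Inverse-Gamma(10.5, 35.29).
The mode of Inverse-Gamma(a, b) is b/(a+1) = 35.29/11.5 ≈ 3.0687.

σ̂²_MAP = 3.0687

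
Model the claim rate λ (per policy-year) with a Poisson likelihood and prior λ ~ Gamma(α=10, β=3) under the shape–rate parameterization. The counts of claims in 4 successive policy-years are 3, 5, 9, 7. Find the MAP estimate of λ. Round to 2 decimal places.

λ̂_MAP = 4.71

Σxᵢ = 3+5+9+7 = 24, with n = 4.
Posterior ∝ λ^9e^(−3λ) · λ^24e^(−4λ) = λ^33e^(−7λ), i.e. Gamma(shape=34, rate=7).
The mode of a Gamma(a, b) with a ≥ 1 (shape–rate) is (a−1)/b = 33/7 ≈ 4.71.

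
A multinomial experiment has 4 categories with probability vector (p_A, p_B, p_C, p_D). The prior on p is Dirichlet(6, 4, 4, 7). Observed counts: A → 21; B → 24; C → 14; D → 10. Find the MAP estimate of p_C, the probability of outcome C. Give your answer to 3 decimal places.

MAP estimate of p_C = 0.198

The posterior is Dirichlet(αᵢ + nᵢ) = Dirichlet(27, 28, 18, 17).
For a Dirichlet(a₁,…,a_K) with all aᵢ > 1, the mode has j-th component (aⱼ − 1)/(Σaᵢ − K).
Here Σaᵢ = 90 and K = 4, so p_C = (18 − 1)/(90 − 4) = 17/86 ≈ 0.198.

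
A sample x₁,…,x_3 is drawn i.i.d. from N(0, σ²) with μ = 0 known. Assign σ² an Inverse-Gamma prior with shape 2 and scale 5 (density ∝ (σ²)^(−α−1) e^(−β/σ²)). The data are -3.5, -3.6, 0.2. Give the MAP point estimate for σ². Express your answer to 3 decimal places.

σ̂²_MAP = 3.917

Sum of squared deviations about the known mean: SS = (-3.5−0)² + (-3.6−0)² + (0.2−0)² = 25.25.
The Normal likelihood contributes (σ²)^(−n/2) exp(−SS/(2σ²)), so the posterior is Inverse-Gamma(α + n/2, β + SS/2) = Inverse-Gamma(3.5, 17.625).
The mode of Inverse-Gamma(a, b) is b/(a+1) = 17.625/4.5 ≈ 3.917.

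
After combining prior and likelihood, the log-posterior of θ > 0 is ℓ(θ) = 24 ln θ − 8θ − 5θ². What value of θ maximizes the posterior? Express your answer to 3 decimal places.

ℓ'(θ) = 24/θ − 8 − 10θ. Setting this to zero and multiplying by θ: 10θ² + 8θ − 24 = 0.
θ = (−8 + √(8² + 4·10·24)) / (2·10) = (−8 + √1024) / 20 = (−8 + 32)/20 = 6/5.
ℓ''(θ) = −24/θ² − 10 < 0, confirming a maximum.

θ̂_MAP = 1.200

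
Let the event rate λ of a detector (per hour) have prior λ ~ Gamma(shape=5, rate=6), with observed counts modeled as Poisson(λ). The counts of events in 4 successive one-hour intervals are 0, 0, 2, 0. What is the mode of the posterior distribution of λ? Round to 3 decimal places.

λ̂_MAP = 0.600

Σxᵢ = 0+0+2+0 = 2, with n = 4.
Posterior ∝ λ^4e^(−6λ) · λ^2e^(−4λ) = λ^6e^(−10λ), i.e. Gamma(shape=7, rate=10).
The mode of a Gamma(a, b) with a ≥ 1 (shape–rate) is (a−1)/b = 6/10 ≈ 0.600.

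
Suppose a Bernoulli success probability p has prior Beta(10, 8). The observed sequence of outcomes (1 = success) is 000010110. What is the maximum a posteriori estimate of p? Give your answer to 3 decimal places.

Prior: Beta(10, 8).
Data: 3 successes in 9 trials (from the sequence). The binomial likelihood contributes p^3(1−p)^6, so the posterior is Beta(10+3, 8+6) = Beta(13, 14).
For Beta(a, b) with a, b > 1 the mode is (a−1)/(a+b−2) = 12/25 ≈ 0.480.

p̂_MAP = 0.480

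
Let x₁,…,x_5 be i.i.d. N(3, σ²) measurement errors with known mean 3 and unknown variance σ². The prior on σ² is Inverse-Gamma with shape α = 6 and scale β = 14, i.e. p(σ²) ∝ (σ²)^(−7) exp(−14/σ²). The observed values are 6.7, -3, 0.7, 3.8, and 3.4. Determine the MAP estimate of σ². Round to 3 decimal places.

Sum of squared deviations about the known mean: SS = (6.7−3)² + (-3−3)² + (0.7−3)² + (3.8−3)² + (3.4−3)² = 55.78.
The Normal likelihood contributes (σ²)^(−n/2) exp(−SS/(2σ²)), so the posterior is Inverse-Gamma(α + n/2, β + SS/2) = Inverse-Gamma(8.5, 41.89).
The mode of Inverse-Gamma(a, b) is b/(a+1) = 41.89/9.5 ≈ 4.409.

σ̂²_MAP = 4.409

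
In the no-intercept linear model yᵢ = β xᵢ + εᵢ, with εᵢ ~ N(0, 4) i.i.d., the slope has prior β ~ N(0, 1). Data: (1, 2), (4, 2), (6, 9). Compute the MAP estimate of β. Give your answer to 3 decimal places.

log p(β | y) = −Σ(yᵢ − βxᵢ)²/(2·4) − β²/(2·1) + const.
Setting the derivative to zero: Σxᵢ(yᵢ − βxᵢ)/4 − β/1 = 0, so β = Σxᵢyᵢ / (Σxᵢ² + σ²/τ²).
Σxᵢyᵢ = 1·2 + 4·2 + 6·9 = 64; Σxᵢ² = 53; σ²/τ² = 4.
β̂_MAP = 64 / (53 + 4) = 64/57 ≈ 1.123.

β̂_MAP = 1.123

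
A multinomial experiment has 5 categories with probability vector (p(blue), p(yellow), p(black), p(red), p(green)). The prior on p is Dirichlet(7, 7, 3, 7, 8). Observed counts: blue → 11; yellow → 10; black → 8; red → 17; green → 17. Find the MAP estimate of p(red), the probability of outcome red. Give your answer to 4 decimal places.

MAP estimate of p(red) = 0.2556

The posterior is Dirichlet(αᵢ + nᵢ) = Dirichlet(18, 17, 11, 24, 25).
For a Dirichlet(a₁,…,a_K) with all aᵢ > 1, the mode has j-th component (aⱼ − 1)/(Σaᵢ − K).
Here Σaᵢ = 95 and K = 5, so p(red) = (24 − 1)/(95 − 5) = 23/90 ≈ 0.2556.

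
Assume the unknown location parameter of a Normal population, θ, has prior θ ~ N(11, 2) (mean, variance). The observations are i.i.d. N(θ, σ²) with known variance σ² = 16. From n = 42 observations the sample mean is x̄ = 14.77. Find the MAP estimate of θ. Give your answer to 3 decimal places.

n = 42, x̄ = 14.77.
For a Normal prior and Normal likelihood with known variance, the posterior is Normal; its mode equals its mean, the precision-weighted average.
Prior precision 1/σ₀² = 1/2 = 0.5; data precision n/σ² = 42/16 = 2.625.
θ̂ = (0.5·11 + 2.625·14.77) / (0.5 + 2.625) = 44.27125/3.125 = 14.1668 ≈ 14.167.

θ̂_MAP = 14.167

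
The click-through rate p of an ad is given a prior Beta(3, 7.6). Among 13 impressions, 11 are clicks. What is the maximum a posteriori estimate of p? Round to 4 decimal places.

p̂_MAP = 0.6019

Prior: Beta(3, 7.6).
Data: 11 successes in 13 trials. The binomial likelihood contributes p^11(1−p)^2, so the posterior is Beta(3+11, 7.6+2) = Beta(14, 9.6).
For Beta(a, b) with a, b > 1 the mode is (a−1)/(a+b−2) = 13/21.6 ≈ 0.6019.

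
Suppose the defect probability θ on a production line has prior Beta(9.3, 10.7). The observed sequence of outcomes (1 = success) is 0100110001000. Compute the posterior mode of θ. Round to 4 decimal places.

θ̂_MAP = 0.3968

Prior: Beta(9.3, 10.7).
Data: 4 successes in 13 trials (from the sequence). The binomial likelihood contributes θ^4(1−θ)^9, so the posterior is Beta(9.3+4, 10.7+9) = Beta(13.3, 19.7).
For Beta(a, b) with a, b > 1 the mode is (a−1)/(a+b−2) = 12.3/31 ≈ 0.3968.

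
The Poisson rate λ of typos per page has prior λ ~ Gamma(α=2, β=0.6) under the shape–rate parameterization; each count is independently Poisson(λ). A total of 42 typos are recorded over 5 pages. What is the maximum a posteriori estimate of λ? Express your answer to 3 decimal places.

Σxᵢ = 42, n = 5.
Posterior ∝ λe^(−0.6λ) · λ^42e^(−5λ) = λ^43e^(−5.6λ), i.e. Gamma(shape=44, rate=5.6).
The mode of a Gamma(a, b) with a ≥ 1 (shape–rate) is (a−1)/b = 43/5.6 ≈ 7.679.

λ̂_MAP = 7.679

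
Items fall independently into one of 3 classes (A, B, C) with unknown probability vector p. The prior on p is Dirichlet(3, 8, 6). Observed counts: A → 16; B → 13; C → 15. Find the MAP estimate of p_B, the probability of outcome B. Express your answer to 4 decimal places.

The posterior is Dirichlet(αᵢ + nᵢ) = Dirichlet(19, 21, 21).
For a Dirichlet(a₁,…,a_K) with all aᵢ > 1, the mode has j-th component (aⱼ − 1)/(Σaᵢ − K).
Here Σaᵢ = 61 and K = 3, so p_B = (21 − 1)/(61 − 3) = 20/58 ≈ 0.3448.

MAP estimate of p_B = 0.3448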